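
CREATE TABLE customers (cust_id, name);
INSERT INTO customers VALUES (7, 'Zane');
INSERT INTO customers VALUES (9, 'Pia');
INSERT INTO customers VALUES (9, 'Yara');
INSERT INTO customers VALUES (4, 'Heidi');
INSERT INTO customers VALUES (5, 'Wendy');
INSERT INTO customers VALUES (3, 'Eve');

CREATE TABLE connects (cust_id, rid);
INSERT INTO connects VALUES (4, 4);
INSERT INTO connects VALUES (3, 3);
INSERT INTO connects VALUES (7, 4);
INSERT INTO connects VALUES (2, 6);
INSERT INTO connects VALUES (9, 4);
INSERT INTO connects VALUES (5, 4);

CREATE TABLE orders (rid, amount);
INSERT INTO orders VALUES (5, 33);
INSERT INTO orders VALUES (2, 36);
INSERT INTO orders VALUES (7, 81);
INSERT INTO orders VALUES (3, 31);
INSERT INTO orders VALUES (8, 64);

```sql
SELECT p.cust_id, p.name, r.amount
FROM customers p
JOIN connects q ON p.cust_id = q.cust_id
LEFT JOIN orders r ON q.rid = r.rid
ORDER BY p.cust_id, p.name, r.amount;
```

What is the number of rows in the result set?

6

Evaluate left to right. First `customers p INNER JOIN connects q` on cust_id: 6 row(s).
Then LEFT JOIN `orders r` on rid: each of those 6 rows is kept; rows whose q.rid has no match in r get NULL for r's columns.
Result: 6 row(s).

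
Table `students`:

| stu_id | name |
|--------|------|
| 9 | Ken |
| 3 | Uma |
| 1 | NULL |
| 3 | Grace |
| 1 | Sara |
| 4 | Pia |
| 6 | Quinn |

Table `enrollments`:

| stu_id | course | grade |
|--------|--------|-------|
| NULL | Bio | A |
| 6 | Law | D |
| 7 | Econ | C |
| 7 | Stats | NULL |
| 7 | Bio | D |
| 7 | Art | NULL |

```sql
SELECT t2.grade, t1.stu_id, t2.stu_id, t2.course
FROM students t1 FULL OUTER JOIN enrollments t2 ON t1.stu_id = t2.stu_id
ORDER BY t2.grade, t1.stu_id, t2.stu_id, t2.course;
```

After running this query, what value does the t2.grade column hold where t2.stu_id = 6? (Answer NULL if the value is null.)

FULL OUTER JOIN keeps every row from both sides; unmatched rows get NULL for the other side's columns.
Matching on t1.stu_id = t2.stu_id. A NULL in a compared column never satisfies the condition.
- t1 row (stu_id=9): no match → kept, t2 columns NULL.
- t1 row (stu_id=3): no match → kept, t2 columns NULL.
- t1 row (stu_id=1): no match → kept, t2 columns NULL.
- t1 row (stu_id=3): no match → kept, t2 columns NULL.
- t1 row (stu_id=1): no match → kept, t2 columns NULL.
- t1 row (stu_id=4): no match → kept, t2 columns NULL.
- t1 row (stu_id=6): matches 1 t2 row(s) → 1 output row(s).
- plus 5 unmatched t2 row(s), each kept with NULL t1 columns.

D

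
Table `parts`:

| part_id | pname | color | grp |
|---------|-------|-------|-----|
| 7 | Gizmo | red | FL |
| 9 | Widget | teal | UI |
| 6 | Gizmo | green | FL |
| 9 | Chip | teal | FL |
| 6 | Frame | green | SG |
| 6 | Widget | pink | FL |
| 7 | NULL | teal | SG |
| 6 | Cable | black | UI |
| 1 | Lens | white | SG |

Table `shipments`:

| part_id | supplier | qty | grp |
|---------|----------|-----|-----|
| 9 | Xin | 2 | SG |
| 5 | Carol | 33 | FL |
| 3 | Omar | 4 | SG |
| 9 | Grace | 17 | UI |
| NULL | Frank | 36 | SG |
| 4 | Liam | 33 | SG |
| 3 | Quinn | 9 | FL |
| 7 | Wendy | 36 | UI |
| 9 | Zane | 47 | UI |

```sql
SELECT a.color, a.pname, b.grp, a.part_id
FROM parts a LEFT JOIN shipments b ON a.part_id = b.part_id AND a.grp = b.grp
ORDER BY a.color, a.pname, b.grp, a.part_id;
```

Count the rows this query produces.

10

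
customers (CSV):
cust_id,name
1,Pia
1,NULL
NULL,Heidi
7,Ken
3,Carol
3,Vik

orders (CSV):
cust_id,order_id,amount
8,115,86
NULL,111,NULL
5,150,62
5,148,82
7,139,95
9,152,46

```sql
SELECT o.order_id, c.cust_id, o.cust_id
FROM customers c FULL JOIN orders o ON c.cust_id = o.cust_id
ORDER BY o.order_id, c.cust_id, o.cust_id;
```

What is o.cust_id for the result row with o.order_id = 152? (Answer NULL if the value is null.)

FULL OUTER JOIN keeps every row from both sides; unmatched rows get NULL for the other side's columns.
Matching on c.cust_id = o.cust_id. A NULL in a compared column never satisfies the condition.
Matched pairs: 1; unmatched c rows kept: 5; unmatched o rows kept: 5.

9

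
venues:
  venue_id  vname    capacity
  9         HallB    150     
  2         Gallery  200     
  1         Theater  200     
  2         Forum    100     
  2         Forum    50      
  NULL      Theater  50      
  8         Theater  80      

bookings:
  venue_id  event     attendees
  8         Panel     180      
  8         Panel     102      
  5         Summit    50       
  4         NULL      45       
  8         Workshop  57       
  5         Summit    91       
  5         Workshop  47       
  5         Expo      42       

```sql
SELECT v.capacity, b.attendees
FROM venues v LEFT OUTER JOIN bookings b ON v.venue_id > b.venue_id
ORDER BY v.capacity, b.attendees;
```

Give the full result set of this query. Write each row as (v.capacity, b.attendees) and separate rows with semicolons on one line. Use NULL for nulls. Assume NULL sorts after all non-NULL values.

(50, NULL); (50, NULL); (80, 42); (80, 45); (80, 47); (80, 50); (80, 91); (100, NULL); (150, 42); (150, 45); (150, 47); (150, 50); (150, 57); (150, 91); (150, 102); (150, 180); (200, NULL); (200, NULL)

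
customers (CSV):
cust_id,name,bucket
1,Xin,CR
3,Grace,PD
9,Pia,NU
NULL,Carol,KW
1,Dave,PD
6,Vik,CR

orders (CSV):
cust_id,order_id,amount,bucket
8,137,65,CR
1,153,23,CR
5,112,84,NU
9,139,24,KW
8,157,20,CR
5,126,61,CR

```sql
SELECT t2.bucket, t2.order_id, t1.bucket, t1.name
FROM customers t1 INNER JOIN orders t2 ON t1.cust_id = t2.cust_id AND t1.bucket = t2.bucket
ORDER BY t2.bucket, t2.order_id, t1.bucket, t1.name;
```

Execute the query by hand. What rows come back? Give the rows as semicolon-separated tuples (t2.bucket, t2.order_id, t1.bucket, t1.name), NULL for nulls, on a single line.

INNER JOIN keeps only pairs where the ON condition holds.
Matching on t1.cust_id = t2.cust_id AND t1.bucket = t2.bucket. A NULL in a compared column never satisfies the condition.
Matched pairs: 1.

(CR, 153, CR, Xin)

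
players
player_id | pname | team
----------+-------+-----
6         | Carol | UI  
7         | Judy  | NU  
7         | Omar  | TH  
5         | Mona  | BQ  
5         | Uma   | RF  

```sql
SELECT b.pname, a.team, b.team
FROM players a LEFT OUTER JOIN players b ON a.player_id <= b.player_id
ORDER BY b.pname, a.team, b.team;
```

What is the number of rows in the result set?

17

LEFT JOIN keeps every row from `players a`; unmatched rows get NULL for `players b`'s columns.
Matching on a.player_id <= b.player_id.
- player_id=6: 3 matching b row(s), so 3 row(s) emitted.
- player_id=7: 2 matching b row(s), so 2 row(s) emitted.
- player_id=7: 2 matching b row(s), so 2 row(s) emitted.
- player_id=5: 5 matching b row(s), so 5 row(s) emitted.
- player_id=5: 5 matching b row(s), so 5 row(s) emitted.
Total: 17 rows.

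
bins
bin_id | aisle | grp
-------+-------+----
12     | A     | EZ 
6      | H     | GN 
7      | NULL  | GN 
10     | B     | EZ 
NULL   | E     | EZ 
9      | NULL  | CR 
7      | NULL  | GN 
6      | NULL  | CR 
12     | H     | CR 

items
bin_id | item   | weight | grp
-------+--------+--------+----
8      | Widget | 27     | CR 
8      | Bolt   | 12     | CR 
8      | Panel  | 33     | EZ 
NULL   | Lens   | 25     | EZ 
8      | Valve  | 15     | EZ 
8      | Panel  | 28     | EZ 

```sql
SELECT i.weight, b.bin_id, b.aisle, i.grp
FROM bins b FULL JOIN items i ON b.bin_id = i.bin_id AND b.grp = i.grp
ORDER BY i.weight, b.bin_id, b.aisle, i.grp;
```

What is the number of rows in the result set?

FULL OUTER JOIN keeps every row from both sides; unmatched rows get NULL for the other side's columns.
Matching on b.bin_id = i.bin_id AND b.grp = i.grp. A NULL in a compared column never satisfies the condition.
Matched pairs: 0; unmatched b rows kept: 9; unmatched i rows kept: 6.
Total: 0 matched + 15 padded = 15 rows.

15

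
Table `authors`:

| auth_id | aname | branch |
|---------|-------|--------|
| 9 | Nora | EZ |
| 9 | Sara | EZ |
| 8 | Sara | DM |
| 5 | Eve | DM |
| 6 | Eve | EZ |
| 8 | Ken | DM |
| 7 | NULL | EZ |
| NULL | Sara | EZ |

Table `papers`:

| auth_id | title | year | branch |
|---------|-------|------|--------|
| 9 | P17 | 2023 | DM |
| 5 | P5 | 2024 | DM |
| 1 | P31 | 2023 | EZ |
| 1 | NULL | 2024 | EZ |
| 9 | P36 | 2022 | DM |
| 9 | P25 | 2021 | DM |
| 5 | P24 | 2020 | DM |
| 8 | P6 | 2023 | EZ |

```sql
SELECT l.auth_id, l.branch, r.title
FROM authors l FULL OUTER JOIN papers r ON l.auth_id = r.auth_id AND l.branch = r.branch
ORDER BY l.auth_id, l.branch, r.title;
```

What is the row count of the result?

FULL OUTER JOIN keeps every row from both sides; unmatched rows get NULL for the other side's columns.
Matching on l.auth_id = r.auth_id AND l.branch = r.branch. A NULL in a compared column never satisfies the condition.
- l[0] auth_id=9, branch=EZ → no match; kept with NULLs on the r side.
- l[1] auth_id=9, branch=EZ → no match; kept with NULLs on the r side.
- l[2] auth_id=8, branch=DM → no match; kept with NULLs on the r side.
- l[3] auth_id=5, branch=DM → 2 match(es) in r → 2 row(s).
- l[4] auth_id=6, branch=EZ → no match; kept with NULLs on the r side.
- l[5] auth_id=8, branch=DM → no match; kept with NULLs on the r side.
- l[6] auth_id=7, branch=EZ → no match; kept with NULLs on the r side.
- l[7] auth_id=NULL, branch=EZ → no match; kept with NULLs on the r side.
- plus 6 unmatched r row(s), each kept with NULL l columns.
Total: 2 matched + 13 padded = 15 rows.

15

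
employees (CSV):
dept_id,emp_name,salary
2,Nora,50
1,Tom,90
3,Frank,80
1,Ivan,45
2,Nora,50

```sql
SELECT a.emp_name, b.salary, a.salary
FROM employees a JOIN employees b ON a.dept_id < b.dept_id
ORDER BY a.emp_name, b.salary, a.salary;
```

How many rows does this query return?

INNER JOIN keeps only pairs where the ON condition holds.
Matching on a.dept_id < b.dept_id.
Matched pairs: 8.
Total: 8 rows.

8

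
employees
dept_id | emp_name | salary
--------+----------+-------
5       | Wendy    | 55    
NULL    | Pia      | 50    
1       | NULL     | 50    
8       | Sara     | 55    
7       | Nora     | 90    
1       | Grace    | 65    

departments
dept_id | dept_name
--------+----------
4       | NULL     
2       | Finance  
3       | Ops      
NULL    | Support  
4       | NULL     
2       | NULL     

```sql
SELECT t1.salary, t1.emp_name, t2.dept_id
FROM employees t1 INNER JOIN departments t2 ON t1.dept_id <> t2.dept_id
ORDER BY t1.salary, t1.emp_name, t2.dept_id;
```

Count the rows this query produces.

INNER JOIN keeps only pairs where the ON condition holds.
Matching on t1.dept_id <> t2.dept_id. A NULL in a compared column never satisfies the condition.
Matched pairs: 25.
Total: 25 rows.

25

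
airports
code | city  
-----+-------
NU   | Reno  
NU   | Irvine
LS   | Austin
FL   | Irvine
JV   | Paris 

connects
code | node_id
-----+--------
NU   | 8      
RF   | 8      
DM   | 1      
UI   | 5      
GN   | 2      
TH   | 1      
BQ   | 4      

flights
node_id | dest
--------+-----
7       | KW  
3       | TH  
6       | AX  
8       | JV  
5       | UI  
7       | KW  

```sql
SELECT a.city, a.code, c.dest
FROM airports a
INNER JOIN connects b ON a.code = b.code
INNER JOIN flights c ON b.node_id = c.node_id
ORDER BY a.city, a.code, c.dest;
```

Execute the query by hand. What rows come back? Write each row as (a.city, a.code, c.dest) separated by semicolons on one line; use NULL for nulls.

Joins associate left-to-right: airports INNER JOIN connects on code gives 2 intermediate row(s).
Then INNER JOIN `flights c` on node_id: keep only rows whose b.node_id appears in c.

(Irvine, NU, JV); (Reno, NU, JV)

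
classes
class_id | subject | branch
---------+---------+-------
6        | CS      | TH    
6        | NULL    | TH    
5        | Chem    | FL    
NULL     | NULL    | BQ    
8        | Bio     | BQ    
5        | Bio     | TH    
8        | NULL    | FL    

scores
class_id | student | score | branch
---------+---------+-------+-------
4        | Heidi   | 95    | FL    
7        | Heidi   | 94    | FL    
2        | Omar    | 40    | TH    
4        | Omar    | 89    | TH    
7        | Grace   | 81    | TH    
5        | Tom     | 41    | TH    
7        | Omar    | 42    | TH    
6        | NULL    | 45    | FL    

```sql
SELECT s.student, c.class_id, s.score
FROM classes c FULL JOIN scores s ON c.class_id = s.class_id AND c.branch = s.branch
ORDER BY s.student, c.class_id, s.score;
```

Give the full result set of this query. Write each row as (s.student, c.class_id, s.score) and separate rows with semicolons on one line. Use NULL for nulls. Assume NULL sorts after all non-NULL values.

FULL OUTER JOIN keeps every row from both sides; unmatched rows get NULL for the other side's columns.
Matching on c.class_id = s.class_id AND c.branch = s.branch. A NULL in a compared column never satisfies the condition.
- class_id=6, branch=TH: no s row matches, row kept with s columns NULL.
- class_id=6, branch=TH: no s row matches, row kept with s columns NULL.
- class_id=5, branch=FL: no s row matches, row kept with s columns NULL.
- class_id=NULL, branch=BQ: no s row matches, row kept with s columns NULL.
- class_id=8, branch=BQ: no s row matches, row kept with s columns NULL.
- class_id=5, branch=TH: 1 matching s row(s), so 1 row(s) emitted.
- class_id=8, branch=FL: no s row matches, row kept with s columns NULL.
- 7 s row(s) had no c match → kept, c columns NULL.

(Grace, NULL, 81); (Heidi, NULL, 94); (Heidi, NULL, 95); (Omar, NULL, 40); (Omar, NULL, 42); (Omar, NULL, 89); (Tom, 5, 41); (NULL, 5, NULL); (NULL, 6, NULL); (NULL, 6, NULL); (NULL, 8, NULL); (NULL, 8, NULL); (NULL, NULL, 45); (NULL, NULL, NULL)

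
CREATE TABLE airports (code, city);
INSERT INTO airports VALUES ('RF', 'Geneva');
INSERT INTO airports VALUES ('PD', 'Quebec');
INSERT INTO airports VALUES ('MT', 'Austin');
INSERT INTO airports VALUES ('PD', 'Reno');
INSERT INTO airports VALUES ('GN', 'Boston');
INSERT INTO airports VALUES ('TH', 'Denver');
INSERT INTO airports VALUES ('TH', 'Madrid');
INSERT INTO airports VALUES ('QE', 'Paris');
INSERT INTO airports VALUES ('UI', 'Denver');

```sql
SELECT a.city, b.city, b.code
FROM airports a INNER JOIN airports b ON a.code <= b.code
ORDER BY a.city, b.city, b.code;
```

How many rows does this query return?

INNER JOIN keeps only pairs where the ON condition holds.
Matching on a.code <= b.code.
- a[0] code=RF → 4 match(es) in b → 4 row(s).
- a[1] code=PD → 7 match(es) in b → 7 row(s).
- a[2] code=MT → 8 match(es) in b → 8 row(s).
- a[3] code=PD → 7 match(es) in b → 7 row(s).
- a[4] code=GN → 9 match(es) in b → 9 row(s).
- a[5] code=TH → 3 match(es) in b → 3 row(s).
- a[6] code=TH → 3 match(es) in b → 3 row(s).
- a[7] code=QE → 5 match(es) in b → 5 row(s).
- a[8] code=UI → 1 match(es) in b → 1 row(s).
Total: 47 rows.

47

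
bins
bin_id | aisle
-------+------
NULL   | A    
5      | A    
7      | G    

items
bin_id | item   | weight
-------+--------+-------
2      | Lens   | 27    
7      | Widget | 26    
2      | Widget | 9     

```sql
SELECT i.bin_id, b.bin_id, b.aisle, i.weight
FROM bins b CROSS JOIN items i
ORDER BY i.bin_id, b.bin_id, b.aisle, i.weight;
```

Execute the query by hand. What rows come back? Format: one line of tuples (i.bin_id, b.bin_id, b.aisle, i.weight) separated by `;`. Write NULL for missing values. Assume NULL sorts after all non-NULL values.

(2, 5, A, 9); (2, 5, A, 27); (2, 7, G, 9); (2, 7, G, 27); (2, NULL, A, 9); (2, NULL, A, 27); (7, 5, A, 26); (7, 7, G, 26); (7, NULL, A, 26)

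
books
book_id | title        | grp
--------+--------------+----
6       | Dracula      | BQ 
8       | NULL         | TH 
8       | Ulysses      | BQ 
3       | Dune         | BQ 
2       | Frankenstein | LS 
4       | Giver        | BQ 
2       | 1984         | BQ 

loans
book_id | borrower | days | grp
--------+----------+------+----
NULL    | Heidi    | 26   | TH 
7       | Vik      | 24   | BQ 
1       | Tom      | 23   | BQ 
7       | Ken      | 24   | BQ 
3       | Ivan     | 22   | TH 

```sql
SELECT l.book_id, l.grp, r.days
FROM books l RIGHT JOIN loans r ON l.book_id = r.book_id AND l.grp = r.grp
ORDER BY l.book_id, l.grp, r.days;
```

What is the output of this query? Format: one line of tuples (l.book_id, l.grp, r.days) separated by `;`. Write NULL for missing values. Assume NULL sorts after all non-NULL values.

RIGHT JOIN keeps every row from `loans`; unmatched rows get NULL for `books`'s columns.
Matching on l.book_id = r.book_id AND l.grp = r.grp. A NULL in a compared column never satisfies the condition.
Matched pairs: 0; unmatched r rows kept: 5.

(NULL, NULL, 22); (NULL, NULL, 23); (NULL, NULL, 24); (NULL, NULL, 24); (NULL, NULL, 26)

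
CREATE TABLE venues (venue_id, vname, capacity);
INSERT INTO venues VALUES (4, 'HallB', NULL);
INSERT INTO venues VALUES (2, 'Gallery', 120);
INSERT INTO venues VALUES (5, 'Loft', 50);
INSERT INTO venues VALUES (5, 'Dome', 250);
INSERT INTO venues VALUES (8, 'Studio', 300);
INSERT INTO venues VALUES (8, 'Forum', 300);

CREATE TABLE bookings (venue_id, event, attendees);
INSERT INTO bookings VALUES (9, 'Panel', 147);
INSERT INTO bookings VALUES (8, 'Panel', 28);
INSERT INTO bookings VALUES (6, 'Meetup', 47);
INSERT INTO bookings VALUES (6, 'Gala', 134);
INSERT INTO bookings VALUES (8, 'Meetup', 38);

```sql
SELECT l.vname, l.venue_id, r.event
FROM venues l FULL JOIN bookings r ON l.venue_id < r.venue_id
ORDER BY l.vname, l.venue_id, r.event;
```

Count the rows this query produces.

22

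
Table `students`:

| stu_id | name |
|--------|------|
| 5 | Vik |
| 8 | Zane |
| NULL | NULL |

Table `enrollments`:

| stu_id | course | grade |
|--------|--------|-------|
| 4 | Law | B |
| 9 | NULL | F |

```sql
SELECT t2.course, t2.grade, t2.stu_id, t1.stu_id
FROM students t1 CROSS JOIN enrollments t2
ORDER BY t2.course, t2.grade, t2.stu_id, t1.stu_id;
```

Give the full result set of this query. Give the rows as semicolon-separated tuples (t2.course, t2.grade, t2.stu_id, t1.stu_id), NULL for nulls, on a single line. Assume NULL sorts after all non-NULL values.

CROSS JOIN pairs every row of `students` with every row of `enrollments`: 3 × 2 = 6 rows.

(Law, B, 4, 5); (Law, B, 4, 8); (Law, B, 4, NULL); (NULL, F, 9, 5); (NULL, F, 9, 8); (NULL, F, 9, NULL)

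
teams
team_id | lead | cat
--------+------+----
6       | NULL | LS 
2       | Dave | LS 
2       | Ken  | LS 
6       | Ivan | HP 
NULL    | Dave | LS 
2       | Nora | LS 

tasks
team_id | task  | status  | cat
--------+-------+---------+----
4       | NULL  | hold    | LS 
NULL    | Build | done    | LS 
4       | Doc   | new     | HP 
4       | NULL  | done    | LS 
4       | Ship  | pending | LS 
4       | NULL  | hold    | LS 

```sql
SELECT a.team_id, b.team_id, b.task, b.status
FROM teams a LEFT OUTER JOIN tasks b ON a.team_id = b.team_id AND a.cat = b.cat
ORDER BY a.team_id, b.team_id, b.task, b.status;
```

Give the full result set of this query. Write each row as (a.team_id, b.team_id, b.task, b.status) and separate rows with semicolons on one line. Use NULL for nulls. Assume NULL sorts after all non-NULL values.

LEFT JOIN keeps every row from `teams`; unmatched rows get NULL for `tasks`'s columns.
Matching on a.team_id = b.team_id AND a.cat = b.cat. A NULL in a compared column never satisfies the condition.
Matched pairs: 0; unmatched a rows kept: 6.

(2, NULL, NULL, NULL); (2, NULL, NULL, NULL); (2, NULL, NULL, NULL); (6, NULL, NULL, NULL); (6, NULL, NULL, NULL); (NULL, NULL, NULL, NULL)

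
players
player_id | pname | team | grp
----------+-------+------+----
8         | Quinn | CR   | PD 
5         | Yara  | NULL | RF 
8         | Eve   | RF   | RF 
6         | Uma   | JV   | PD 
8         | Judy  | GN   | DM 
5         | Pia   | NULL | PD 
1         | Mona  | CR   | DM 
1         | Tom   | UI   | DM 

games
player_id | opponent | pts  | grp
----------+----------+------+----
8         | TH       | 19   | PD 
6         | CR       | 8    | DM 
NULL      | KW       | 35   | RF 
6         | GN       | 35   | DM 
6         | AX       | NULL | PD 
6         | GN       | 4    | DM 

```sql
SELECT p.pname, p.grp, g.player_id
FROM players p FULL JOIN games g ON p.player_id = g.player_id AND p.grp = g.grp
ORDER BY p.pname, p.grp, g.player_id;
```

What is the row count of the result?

12

FULL OUTER JOIN keeps every row from both sides; unmatched rows get NULL for the other side's columns.
Matching on p.player_id = g.player_id AND p.grp = g.grp. A NULL in a compared column never satisfies the condition.
- p (player_id=8, grp=PD) pairs with 1 row(s) of g.
- p (player_id=5, grp=RF) has no partner → padded with NULL.
- p (player_id=8, grp=RF) has no partner → padded with NULL.
- p (player_id=6, grp=PD) pairs with 1 row(s) of g.
- p (player_id=8, grp=DM) has no partner → padded with NULL.
- p (player_id=5, grp=PD) has no partner → padded with NULL.
- p (player_id=1, grp=DM) has no partner → padded with NULL.
- p (player_id=1, grp=DM) has no partner → padded with NULL.
- 4 g row(s) had no p match → kept, p columns NULL.
Total: 2 matched + 10 padded = 12 rows.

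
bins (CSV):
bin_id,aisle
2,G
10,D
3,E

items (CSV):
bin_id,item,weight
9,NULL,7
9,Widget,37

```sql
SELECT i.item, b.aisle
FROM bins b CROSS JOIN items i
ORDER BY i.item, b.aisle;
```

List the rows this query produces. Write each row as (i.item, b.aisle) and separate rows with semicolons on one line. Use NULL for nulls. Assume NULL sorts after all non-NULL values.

CROSS JOIN pairs every row of `bins` with every row of `items`: 3 × 2 = 6 rows.
After projecting and ordering:
i.item | b.aisle
Widget | D
Widget | E
Widget | G
NULL | D
NULL | E
NULL | G

(Widget, D); (Widget, E); (Widget, G); (NULL, D); (NULL, E); (NULL, G)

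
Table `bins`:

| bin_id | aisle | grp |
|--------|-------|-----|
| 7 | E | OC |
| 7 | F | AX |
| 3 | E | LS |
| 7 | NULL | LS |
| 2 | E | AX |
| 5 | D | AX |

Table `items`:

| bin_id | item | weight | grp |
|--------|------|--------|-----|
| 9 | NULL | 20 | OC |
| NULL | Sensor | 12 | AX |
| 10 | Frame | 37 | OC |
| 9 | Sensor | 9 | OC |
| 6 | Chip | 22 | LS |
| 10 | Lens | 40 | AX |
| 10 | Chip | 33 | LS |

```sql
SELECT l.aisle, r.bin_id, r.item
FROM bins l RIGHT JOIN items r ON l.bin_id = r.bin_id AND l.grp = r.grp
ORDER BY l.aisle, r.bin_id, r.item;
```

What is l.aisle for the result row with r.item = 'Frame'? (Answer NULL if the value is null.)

RIGHT JOIN keeps every row from `items`; unmatched rows get NULL for `bins`'s columns.
Matching on l.bin_id = r.bin_id AND l.grp = r.grp. A NULL in a compared column never satisfies the condition.
Matched pairs: 0; unmatched r rows kept: 7.

NULL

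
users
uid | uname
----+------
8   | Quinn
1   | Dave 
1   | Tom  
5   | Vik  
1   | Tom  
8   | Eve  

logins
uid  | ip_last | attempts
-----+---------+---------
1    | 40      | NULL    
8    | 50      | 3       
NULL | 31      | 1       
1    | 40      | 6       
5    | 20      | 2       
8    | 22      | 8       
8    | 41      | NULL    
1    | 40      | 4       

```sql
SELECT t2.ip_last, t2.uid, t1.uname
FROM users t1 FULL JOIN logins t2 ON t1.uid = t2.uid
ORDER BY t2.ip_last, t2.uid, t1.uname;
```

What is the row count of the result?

FULL OUTER JOIN keeps every row from both sides; unmatched rows get NULL for the other side's columns.
Matching on t1.uid = t2.uid. A NULL in a compared column never satisfies the condition.
Matched pairs: 16; unmatched t1 rows kept: 0; unmatched t2 rows kept: 1.
Total: 16 matched + 1 padded = 17 rows.

17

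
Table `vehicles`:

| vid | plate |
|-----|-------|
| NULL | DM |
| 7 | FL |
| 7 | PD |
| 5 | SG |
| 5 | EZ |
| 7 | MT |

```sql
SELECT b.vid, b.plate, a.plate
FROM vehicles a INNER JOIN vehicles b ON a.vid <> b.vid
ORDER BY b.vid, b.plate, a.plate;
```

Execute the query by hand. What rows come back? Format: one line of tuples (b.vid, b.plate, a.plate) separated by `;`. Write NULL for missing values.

(5, EZ, FL); (5, EZ, MT); (5, EZ, PD); (5, SG, FL); (5, SG, MT); (5, SG, PD); (7, FL, EZ); (7, FL, SG); (7, MT, EZ); (7, MT, SG); (7, PD, EZ); (7, PD, SG)

INNER JOIN keeps only pairs where the ON condition holds.
Matching on a.vid <> b.vid. A NULL in a compared column never satisfies the condition.
Matched pairs: 12.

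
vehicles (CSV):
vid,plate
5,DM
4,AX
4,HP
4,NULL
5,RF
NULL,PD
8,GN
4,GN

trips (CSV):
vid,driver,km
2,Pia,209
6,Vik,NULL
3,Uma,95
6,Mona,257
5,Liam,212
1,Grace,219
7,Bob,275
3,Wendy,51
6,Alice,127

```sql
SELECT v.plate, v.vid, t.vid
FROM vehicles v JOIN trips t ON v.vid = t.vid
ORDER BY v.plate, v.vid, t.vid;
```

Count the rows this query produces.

INNER JOIN keeps only pairs where the ON condition holds.
Matching on v.vid = t.vid. A NULL in a compared column never satisfies the condition.
Matched pairs: 2.
Total: 2 rows.

2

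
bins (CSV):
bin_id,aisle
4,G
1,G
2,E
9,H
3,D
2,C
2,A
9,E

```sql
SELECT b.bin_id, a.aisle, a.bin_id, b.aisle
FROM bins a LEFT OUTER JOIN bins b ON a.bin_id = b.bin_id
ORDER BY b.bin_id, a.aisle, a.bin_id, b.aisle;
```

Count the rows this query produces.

LEFT JOIN keeps every row from `bins a`; unmatched rows get NULL for `bins b`'s columns.
Matching on a.bin_id = b.bin_id.
- a[0] bin_id=4 → 1 match(es) in b → 1 row(s).
- a[1] bin_id=1 → 1 match(es) in b → 1 row(s).
- a[2] bin_id=2 → 3 match(es) in b → 3 row(s).
- a[3] bin_id=9 → 2 match(es) in b → 2 row(s).
- a[4] bin_id=3 → 1 match(es) in b → 1 row(s).
- a[5] bin_id=2 → 3 match(es) in b → 3 row(s).
- a[6] bin_id=2 → 3 match(es) in b → 3 row(s).
- a[7] bin_id=9 → 2 match(es) in b → 2 row(s).
Total: 16 rows.

16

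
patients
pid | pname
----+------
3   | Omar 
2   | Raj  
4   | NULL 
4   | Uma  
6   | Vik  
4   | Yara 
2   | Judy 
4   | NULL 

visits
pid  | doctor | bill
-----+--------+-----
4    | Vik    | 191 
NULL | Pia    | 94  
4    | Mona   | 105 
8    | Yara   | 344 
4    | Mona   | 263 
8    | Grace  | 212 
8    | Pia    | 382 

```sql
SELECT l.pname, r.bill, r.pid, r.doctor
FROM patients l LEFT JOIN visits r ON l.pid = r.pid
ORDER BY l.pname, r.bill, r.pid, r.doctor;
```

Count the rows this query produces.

LEFT JOIN keeps every row from `patients`; unmatched rows get NULL for `visits`'s columns.
Matching on l.pid = r.pid. A NULL in a compared column never satisfies the condition.
Matched pairs: 12; unmatched l rows kept: 4.
Total: 12 matched + 4 padded = 16 rows.

16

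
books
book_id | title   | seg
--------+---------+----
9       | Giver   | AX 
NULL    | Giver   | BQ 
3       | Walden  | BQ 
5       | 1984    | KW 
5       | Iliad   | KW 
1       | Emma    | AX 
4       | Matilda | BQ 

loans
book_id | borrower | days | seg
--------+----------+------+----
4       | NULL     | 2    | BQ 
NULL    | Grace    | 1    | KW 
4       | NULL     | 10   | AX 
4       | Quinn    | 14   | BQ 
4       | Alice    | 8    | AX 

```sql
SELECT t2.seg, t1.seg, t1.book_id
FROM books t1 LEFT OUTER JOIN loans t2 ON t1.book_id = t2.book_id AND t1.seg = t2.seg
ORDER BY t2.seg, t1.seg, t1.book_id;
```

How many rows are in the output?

LEFT JOIN keeps every row from `books`; unmatched rows get NULL for `loans`'s columns.
Matching on t1.book_id = t2.book_id AND t1.seg = t2.seg. A NULL in a compared column never satisfies the condition.
- t1 (book_id=9, seg=AX) has no partner → padded with NULL.
- t1 (book_id=NULL, seg=BQ) has no partner → padded with NULL.
- t1 (book_id=3, seg=BQ) has no partner → padded with NULL.
- t1 (book_id=5, seg=KW) has no partner → padded with NULL.
- t1 (book_id=5, seg=KW) has no partner → padded with NULL.
- t1 (book_id=1, seg=AX) has no partner → padded with NULL.
- t1 (book_id=4, seg=BQ) pairs with 2 row(s) of t2.
Total: 2 matched + 6 padded = 8 rows.

8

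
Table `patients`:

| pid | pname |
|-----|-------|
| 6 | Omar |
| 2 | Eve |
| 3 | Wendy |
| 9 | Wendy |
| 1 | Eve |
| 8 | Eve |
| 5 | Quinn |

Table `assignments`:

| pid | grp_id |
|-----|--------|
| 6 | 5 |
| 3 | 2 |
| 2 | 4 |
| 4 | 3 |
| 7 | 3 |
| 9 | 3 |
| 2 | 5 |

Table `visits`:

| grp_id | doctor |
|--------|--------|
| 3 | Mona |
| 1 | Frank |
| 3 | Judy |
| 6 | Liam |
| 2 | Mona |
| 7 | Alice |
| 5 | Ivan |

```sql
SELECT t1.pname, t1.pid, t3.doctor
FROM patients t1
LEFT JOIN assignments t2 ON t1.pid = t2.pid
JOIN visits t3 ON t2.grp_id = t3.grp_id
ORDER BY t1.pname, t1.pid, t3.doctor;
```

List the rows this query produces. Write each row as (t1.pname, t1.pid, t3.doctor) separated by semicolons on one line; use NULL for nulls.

Step 1 — t1 LEFT JOIN t2 on pid → 8 row(s).
Then INNER JOIN `visits t3` on grp_id: keep only rows whose t2.grp_id appears in t3.

(Eve, 2, Ivan); (Omar, 6, Ivan); (Wendy, 3, Mona); (Wendy, 9, Judy); (Wendy, 9, Mona)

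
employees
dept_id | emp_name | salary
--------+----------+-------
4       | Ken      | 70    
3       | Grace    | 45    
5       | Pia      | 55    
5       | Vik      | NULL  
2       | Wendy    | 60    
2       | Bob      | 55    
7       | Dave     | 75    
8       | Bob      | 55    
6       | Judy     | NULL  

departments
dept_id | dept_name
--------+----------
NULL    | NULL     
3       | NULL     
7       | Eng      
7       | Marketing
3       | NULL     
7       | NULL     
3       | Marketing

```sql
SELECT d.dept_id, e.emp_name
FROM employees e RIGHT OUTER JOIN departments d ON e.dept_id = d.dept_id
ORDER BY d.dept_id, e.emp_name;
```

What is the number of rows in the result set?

RIGHT JOIN keeps every row from `departments`; unmatched rows get NULL for `employees`'s columns.
Matching on e.dept_id = d.dept_id. A NULL in a compared column never satisfies the condition.
- e (dept_id=4) has no partner in d.
- e (dept_id=3) pairs with 3 row(s) of d.
- e (dept_id=5) has no partner in d.
- e (dept_id=5) has no partner in d.
- e (dept_id=2) has no partner in d.
- e (dept_id=2) has no partner in d.
- e (dept_id=7) pairs with 3 row(s) of d.
- e (dept_id=8) has no partner in d.
- e (dept_id=6) has no partner in d.
- plus 1 unmatched d row(s), each kept with NULL e columns.
Total: 6 matched + 1 padded = 7 rows.

7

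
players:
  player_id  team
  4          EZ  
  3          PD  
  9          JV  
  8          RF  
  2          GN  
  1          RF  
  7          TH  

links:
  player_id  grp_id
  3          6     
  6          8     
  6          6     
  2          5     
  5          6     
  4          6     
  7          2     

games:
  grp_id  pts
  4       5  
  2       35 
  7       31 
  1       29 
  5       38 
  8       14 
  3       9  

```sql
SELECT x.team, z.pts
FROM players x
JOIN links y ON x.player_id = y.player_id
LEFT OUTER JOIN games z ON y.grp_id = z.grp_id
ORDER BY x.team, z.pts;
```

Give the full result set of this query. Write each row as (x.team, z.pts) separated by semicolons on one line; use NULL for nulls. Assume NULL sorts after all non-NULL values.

(EZ, NULL); (GN, 38); (PD, NULL); (TH, 35)

Step 1 — x INNER JOIN y on player_id → 4 row(s).
Then LEFT JOIN `games z` on grp_id: each of those 4 rows is kept; rows whose y.grp_id has no match in z get NULL for z's columns.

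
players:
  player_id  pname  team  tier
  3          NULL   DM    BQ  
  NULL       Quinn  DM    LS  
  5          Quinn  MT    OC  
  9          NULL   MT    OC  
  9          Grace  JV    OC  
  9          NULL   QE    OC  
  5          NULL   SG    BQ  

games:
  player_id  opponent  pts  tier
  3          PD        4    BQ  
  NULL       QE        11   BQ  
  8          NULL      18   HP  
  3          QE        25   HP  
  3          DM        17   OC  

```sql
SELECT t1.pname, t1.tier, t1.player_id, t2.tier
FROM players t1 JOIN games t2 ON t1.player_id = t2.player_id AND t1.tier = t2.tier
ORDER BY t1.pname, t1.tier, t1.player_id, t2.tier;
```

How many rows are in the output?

1

INNER JOIN keeps only pairs where the ON condition holds.
Matching on t1.player_id = t2.player_id AND t1.tier = t2.tier. A NULL in a compared column never satisfies the condition.
Matched pairs: 1.
Total: 1 rows.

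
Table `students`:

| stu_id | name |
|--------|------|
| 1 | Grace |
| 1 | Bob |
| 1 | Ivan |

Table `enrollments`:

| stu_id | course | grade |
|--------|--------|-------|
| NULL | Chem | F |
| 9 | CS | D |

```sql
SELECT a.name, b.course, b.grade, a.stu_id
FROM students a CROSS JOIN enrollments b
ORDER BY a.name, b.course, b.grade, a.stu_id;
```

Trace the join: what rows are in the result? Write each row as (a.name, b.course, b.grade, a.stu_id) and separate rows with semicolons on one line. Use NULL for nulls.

(Bob, CS, D, 1); (Bob, Chem, F, 1); (Grace, CS, D, 1); (Grace, Chem, F, 1); (Ivan, CS, D, 1); (Ivan, Chem, F, 1)

CROSS JOIN pairs every row of `students` with every row of `enrollments`: 3 × 2 = 6 rows.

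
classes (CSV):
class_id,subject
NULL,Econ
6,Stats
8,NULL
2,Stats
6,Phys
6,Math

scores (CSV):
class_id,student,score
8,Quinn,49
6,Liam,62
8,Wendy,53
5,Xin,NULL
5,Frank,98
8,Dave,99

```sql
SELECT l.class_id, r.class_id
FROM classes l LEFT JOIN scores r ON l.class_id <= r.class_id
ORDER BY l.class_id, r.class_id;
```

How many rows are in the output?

22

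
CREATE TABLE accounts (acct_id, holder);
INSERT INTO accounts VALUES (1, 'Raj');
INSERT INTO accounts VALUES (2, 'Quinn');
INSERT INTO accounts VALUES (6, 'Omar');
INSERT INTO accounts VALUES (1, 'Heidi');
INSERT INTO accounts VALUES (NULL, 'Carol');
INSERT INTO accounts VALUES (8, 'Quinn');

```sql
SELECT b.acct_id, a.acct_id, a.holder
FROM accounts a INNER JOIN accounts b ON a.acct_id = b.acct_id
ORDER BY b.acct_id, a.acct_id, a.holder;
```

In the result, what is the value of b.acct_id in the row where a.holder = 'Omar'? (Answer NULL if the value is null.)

INNER JOIN keeps only pairs where the ON condition holds.
Matching on a.acct_id = b.acct_id. A NULL in a compared column never satisfies the condition.
- a[0] acct_id=1 → 2 match(es) in b → 2 row(s).
- a[1] acct_id=2 → 1 match(es) in b → 1 row(s).
- a[2] acct_id=6 → 1 match(es) in b → 1 row(s).
- a[3] acct_id=1 → 2 match(es) in b → 2 row(s).
- a[4] acct_id=NULL → no match; dropped.
- a[5] acct_id=8 → 1 match(es) in b → 1 row(s).

6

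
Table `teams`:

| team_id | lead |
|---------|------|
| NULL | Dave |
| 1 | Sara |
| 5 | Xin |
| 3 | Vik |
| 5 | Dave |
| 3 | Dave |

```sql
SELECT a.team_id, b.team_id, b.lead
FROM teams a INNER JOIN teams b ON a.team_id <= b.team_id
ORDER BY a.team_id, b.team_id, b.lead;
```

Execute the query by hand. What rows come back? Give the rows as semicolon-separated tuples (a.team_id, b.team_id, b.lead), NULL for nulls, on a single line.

(1, 1, Sara); (1, 3, Dave); (1, 3, Vik); (1, 5, Dave); (1, 5, Xin); (3, 3, Dave); (3, 3, Dave); (3, 3, Vik); (3, 3, Vik); (3, 5, Dave); (3, 5, Dave); (3, 5, Xin); (3, 5, Xin); (5, 5, Dave); (5, 5, Dave); (5, 5, Xin); (5, 5, Xin)

INNER JOIN keeps only pairs where the ON condition holds.
Matching on a.team_id <= b.team_id. A NULL in a compared column never satisfies the condition.
- a[0] team_id=NULL → no match; dropped.
- a[1] team_id=1 → 5 match(es) in b → 5 row(s).
- a[2] team_id=5 → 2 match(es) in b → 2 row(s).
- a[3] team_id=3 → 4 match(es) in b → 4 row(s).
- a[4] team_id=5 → 2 match(es) in b → 2 row(s).
- a[5] team_id=3 → 4 match(es) in b → 4 row(s).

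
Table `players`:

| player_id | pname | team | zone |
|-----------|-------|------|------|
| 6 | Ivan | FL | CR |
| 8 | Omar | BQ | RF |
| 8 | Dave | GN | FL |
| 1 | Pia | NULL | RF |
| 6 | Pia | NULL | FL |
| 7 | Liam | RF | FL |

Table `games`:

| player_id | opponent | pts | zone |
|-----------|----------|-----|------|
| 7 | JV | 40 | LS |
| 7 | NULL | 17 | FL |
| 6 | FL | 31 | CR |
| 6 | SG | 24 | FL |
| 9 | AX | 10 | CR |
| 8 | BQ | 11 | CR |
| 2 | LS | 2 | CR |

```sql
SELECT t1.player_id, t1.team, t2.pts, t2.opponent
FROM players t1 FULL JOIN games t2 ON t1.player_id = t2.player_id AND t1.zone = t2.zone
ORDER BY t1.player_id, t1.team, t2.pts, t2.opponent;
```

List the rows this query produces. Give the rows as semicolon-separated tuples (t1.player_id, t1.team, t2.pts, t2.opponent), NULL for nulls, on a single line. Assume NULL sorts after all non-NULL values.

FULL OUTER JOIN keeps every row from both sides; unmatched rows get NULL for the other side's columns.
Matching on t1.player_id = t2.player_id AND t1.zone = t2.zone.
- t1[0] player_id=6, zone=CR → 1 match(es) in t2 → 1 row(s).
- t1[1] player_id=8, zone=RF → no match; kept with NULLs on the t2 side.
- t1[2] player_id=8, zone=FL → no match; kept with NULLs on the t2 side.
- t1[3] player_id=1, zone=RF → no match; kept with NULLs on the t2 side.
- t1[4] player_id=6, zone=FL → 1 match(es) in t2 → 1 row(s).
- t1[5] player_id=7, zone=FL → 1 match(es) in t2 → 1 row(s).
- 4 row(s) from t2 found no t1 partner → padded with NULL.
After projecting and ordering:
t1.player_id | t1.team | t2.pts | t2.opponent
1 | NULL | NULL | NULL
6 | FL | 31 | FL
6 | NULL | 24 | SG
7 | RF | 17 | NULL
8 | BQ | NULL | NULL
8 | GN | NULL | NULL
NULL | NULL | 2 | LS
NULL | NULL | 10 | AX
NULL | NULL | 11 | BQ
NULL | NULL | 40 | JV

(1, NULL, NULL, NULL); (6, FL, 31, FL); (6, NULL, 24, SG); (7, RF, 17, NULL); (8, BQ, NULL, NULL); (8, GN, NULL, NULL); (NULL, NULL, 2, LS); (NULL, NULL, 10, AX); (NULL, NULL, 11, BQ); (NULL, NULL, 40, JV)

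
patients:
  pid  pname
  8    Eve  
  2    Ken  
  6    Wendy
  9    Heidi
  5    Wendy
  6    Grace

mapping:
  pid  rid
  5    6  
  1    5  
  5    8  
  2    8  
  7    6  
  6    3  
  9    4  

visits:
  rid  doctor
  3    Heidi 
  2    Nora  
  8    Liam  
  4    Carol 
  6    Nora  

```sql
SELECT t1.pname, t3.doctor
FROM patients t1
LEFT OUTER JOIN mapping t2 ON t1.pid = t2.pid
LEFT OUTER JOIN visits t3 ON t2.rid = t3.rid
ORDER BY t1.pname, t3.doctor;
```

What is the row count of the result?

7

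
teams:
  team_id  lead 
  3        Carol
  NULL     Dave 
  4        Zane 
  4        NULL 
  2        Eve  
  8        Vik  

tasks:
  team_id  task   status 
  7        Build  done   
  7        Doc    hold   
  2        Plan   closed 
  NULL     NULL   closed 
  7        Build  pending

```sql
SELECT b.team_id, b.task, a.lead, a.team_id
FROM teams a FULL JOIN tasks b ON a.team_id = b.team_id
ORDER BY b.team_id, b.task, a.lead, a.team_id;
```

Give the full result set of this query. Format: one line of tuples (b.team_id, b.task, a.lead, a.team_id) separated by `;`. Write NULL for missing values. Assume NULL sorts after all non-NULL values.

(2, Plan, Eve, 2); (7, Build, NULL, NULL); (7, Build, NULL, NULL); (7, Doc, NULL, NULL); (NULL, NULL, Carol, 3); (NULL, NULL, Dave, NULL); (NULL, NULL, Vik, 8); (NULL, NULL, Zane, 4); (NULL, NULL, NULL, 4); (NULL, NULL, NULL, NULL)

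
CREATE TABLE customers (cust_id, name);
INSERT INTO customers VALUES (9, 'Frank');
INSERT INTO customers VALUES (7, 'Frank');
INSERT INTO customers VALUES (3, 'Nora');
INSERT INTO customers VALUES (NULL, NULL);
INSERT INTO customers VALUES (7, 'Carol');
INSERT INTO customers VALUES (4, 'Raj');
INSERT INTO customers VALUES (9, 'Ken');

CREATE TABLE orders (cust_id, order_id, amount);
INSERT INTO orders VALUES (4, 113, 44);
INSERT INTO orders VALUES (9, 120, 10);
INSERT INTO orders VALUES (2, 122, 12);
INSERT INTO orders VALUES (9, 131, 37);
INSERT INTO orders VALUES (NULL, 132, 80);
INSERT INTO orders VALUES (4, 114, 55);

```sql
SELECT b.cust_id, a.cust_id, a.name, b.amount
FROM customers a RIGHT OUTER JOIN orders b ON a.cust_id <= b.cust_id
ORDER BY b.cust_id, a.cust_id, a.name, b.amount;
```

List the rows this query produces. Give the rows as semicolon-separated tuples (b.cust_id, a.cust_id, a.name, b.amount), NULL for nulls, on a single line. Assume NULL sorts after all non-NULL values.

(2, NULL, NULL, 12); (4, 3, Nora, 44); (4, 3, Nora, 55); (4, 4, Raj, 44); (4, 4, Raj, 55); (9, 3, Nora, 10); (9, 3, Nora, 37); (9, 4, Raj, 10); (9, 4, Raj, 37); (9, 7, Carol, 10); (9, 7, Carol, 37); (9, 7, Frank, 10); (9, 7, Frank, 37); (9, 9, Frank, 10); (9, 9, Frank, 37); (9, 9, Ken, 10); (9, 9, Ken, 37); (NULL, NULL, NULL, 80)

RIGHT JOIN keeps every row from `orders`; unmatched rows get NULL for `customers`'s columns.
Matching on a.cust_id <= b.cust_id. A NULL in a compared column never satisfies the condition.
- a (cust_id=9) pairs with 2 row(s) of b.
- a (cust_id=7) pairs with 2 row(s) of b.
- a (cust_id=3) pairs with 4 row(s) of b.
- a (cust_id=NULL) has no partner in b.
- a (cust_id=7) pairs with 2 row(s) of b.
- a (cust_id=4) pairs with 4 row(s) of b.
- a (cust_id=9) pairs with 2 row(s) of b.
- 2 b row(s) had no a match → kept, a columns NULL.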